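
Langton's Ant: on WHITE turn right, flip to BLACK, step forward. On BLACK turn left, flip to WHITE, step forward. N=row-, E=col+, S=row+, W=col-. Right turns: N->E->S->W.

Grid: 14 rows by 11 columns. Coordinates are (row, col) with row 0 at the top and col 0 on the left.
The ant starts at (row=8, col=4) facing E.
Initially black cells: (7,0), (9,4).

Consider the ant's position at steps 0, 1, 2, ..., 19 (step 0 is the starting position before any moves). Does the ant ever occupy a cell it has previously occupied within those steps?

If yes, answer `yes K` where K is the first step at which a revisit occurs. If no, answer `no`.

Step 1: on WHITE (8,4): turn R to S, flip to black, move to (9,4). |black|=3 — new cell
Step 2: on BLACK (9,4): turn L to E, flip to white, move to (9,5). |black|=2 — new cell
Step 3: on WHITE (9,5): turn R to S, flip to black, move to (10,5). |black|=3 — new cell
Step 4: on WHITE (10,5): turn R to W, flip to black, move to (10,4). |black|=4 — new cell
Step 5: on WHITE (10,4): turn R to N, flip to black, move to (9,4). |black|=5 — REVISIT

Answer: yes 5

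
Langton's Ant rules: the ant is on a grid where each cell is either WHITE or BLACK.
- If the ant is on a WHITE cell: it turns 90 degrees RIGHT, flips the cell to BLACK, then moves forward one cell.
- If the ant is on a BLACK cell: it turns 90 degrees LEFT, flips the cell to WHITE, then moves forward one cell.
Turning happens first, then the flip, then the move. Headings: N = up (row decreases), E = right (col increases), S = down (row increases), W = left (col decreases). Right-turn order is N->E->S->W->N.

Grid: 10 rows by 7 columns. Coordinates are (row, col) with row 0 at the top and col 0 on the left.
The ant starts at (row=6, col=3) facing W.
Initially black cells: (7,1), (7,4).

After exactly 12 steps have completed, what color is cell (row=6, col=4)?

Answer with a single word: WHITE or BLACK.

Answer: WHITE

Derivation:
Step 1: on WHITE (6,3): turn R to N, flip to black, move to (5,3). |black|=3
Step 2: on WHITE (5,3): turn R to E, flip to black, move to (5,4). |black|=4
Step 3: on WHITE (5,4): turn R to S, flip to black, move to (6,4). |black|=5
Step 4: on WHITE (6,4): turn R to W, flip to black, move to (6,3). |black|=6
Step 5: on BLACK (6,3): turn L to S, flip to white, move to (7,3). |black|=5
Step 6: on WHITE (7,3): turn R to W, flip to black, move to (7,2). |black|=6
Step 7: on WHITE (7,2): turn R to N, flip to black, move to (6,2). |black|=7
Step 8: on WHITE (6,2): turn R to E, flip to black, move to (6,3). |black|=8
Step 9: on WHITE (6,3): turn R to S, flip to black, move to (7,3). |black|=9
Step 10: on BLACK (7,3): turn L to E, flip to white, move to (7,4). |black|=8
Step 11: on BLACK (7,4): turn L to N, flip to white, move to (6,4). |black|=7
Step 12: on BLACK (6,4): turn L to W, flip to white, move to (6,3). |black|=6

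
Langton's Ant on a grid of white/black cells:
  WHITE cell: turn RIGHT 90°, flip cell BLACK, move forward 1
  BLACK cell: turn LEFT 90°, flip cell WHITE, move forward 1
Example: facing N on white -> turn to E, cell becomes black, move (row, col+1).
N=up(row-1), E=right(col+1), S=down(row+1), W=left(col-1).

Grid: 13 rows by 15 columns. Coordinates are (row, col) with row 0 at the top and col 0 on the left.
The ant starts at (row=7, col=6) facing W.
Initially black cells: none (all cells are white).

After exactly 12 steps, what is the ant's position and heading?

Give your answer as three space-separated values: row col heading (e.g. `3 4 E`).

Answer: 9 6 W

Derivation:
Step 1: on WHITE (7,6): turn R to N, flip to black, move to (6,6). |black|=1
Step 2: on WHITE (6,6): turn R to E, flip to black, move to (6,7). |black|=2
Step 3: on WHITE (6,7): turn R to S, flip to black, move to (7,7). |black|=3
Step 4: on WHITE (7,7): turn R to W, flip to black, move to (7,6). |black|=4
Step 5: on BLACK (7,6): turn L to S, flip to white, move to (8,6). |black|=3
Step 6: on WHITE (8,6): turn R to W, flip to black, move to (8,5). |black|=4
Step 7: on WHITE (8,5): turn R to N, flip to black, move to (7,5). |black|=5
Step 8: on WHITE (7,5): turn R to E, flip to black, move to (7,6). |black|=6
Step 9: on WHITE (7,6): turn R to S, flip to black, move to (8,6). |black|=7
Step 10: on BLACK (8,6): turn L to E, flip to white, move to (8,7). |black|=6
Step 11: on WHITE (8,7): turn R to S, flip to black, move to (9,7). |black|=7
Step 12: on WHITE (9,7): turn R to W, flip to black, move to (9,6). |black|=8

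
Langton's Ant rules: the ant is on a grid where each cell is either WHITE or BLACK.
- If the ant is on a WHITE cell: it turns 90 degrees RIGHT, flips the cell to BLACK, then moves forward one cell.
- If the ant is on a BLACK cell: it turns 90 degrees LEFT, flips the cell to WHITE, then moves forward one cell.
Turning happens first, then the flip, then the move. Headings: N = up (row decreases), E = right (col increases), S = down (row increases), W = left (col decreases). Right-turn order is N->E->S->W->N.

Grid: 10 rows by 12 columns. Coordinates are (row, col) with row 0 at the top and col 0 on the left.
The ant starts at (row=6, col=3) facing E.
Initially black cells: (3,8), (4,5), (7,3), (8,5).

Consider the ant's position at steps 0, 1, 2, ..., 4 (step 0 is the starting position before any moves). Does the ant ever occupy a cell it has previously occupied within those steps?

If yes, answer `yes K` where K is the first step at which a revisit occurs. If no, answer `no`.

Answer: no

Derivation:
Step 1: on WHITE (6,3): turn R to S, flip to black, move to (7,3). |black|=5 — new cell
Step 2: on BLACK (7,3): turn L to E, flip to white, move to (7,4). |black|=4 — new cell
Step 3: on WHITE (7,4): turn R to S, flip to black, move to (8,4). |black|=5 — new cell
Step 4: on WHITE (8,4): turn R to W, flip to black, move to (8,3). |black|=6 — new cell
No revisit within 4 steps.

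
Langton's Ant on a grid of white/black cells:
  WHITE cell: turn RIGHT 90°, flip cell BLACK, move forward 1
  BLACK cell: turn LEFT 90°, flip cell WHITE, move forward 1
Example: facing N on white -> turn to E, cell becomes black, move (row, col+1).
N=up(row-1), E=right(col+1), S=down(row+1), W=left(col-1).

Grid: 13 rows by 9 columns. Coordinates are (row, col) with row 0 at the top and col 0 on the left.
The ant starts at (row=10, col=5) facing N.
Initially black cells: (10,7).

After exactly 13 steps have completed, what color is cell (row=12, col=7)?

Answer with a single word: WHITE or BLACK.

Step 1: on WHITE (10,5): turn R to E, flip to black, move to (10,6). |black|=2
Step 2: on WHITE (10,6): turn R to S, flip to black, move to (11,6). |black|=3
Step 3: on WHITE (11,6): turn R to W, flip to black, move to (11,5). |black|=4
Step 4: on WHITE (11,5): turn R to N, flip to black, move to (10,5). |black|=5
Step 5: on BLACK (10,5): turn L to W, flip to white, move to (10,4). |black|=4
Step 6: on WHITE (10,4): turn R to N, flip to black, move to (9,4). |black|=5
Step 7: on WHITE (9,4): turn R to E, flip to black, move to (9,5). |black|=6
Step 8: on WHITE (9,5): turn R to S, flip to black, move to (10,5). |black|=7
Step 9: on WHITE (10,5): turn R to W, flip to black, move to (10,4). |black|=8
Step 10: on BLACK (10,4): turn L to S, flip to white, move to (11,4). |black|=7
Step 11: on WHITE (11,4): turn R to W, flip to black, move to (11,3). |black|=8
Step 12: on WHITE (11,3): turn R to N, flip to black, move to (10,3). |black|=9
Step 13: on WHITE (10,3): turn R to E, flip to black, move to (10,4). |black|=10

Answer: WHITE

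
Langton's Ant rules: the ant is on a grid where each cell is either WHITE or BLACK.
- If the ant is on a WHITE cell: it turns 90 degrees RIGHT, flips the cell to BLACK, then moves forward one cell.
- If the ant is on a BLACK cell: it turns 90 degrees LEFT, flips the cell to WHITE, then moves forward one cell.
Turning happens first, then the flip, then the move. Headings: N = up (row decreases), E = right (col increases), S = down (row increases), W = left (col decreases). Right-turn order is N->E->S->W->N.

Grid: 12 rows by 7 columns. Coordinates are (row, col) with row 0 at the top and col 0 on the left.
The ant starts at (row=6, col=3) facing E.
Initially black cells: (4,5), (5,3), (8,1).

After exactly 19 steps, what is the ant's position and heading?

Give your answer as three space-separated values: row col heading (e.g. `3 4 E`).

Step 1: on WHITE (6,3): turn R to S, flip to black, move to (7,3). |black|=4
Step 2: on WHITE (7,3): turn R to W, flip to black, move to (7,2). |black|=5
Step 3: on WHITE (7,2): turn R to N, flip to black, move to (6,2). |black|=6
Step 4: on WHITE (6,2): turn R to E, flip to black, move to (6,3). |black|=7
Step 5: on BLACK (6,3): turn L to N, flip to white, move to (5,3). |black|=6
Step 6: on BLACK (5,3): turn L to W, flip to white, move to (5,2). |black|=5
Step 7: on WHITE (5,2): turn R to N, flip to black, move to (4,2). |black|=6
Step 8: on WHITE (4,2): turn R to E, flip to black, move to (4,3). |black|=7
Step 9: on WHITE (4,3): turn R to S, flip to black, move to (5,3). |black|=8
Step 10: on WHITE (5,3): turn R to W, flip to black, move to (5,2). |black|=9
Step 11: on BLACK (5,2): turn L to S, flip to white, move to (6,2). |black|=8
Step 12: on BLACK (6,2): turn L to E, flip to white, move to (6,3). |black|=7
Step 13: on WHITE (6,3): turn R to S, flip to black, move to (7,3). |black|=8
Step 14: on BLACK (7,3): turn L to E, flip to white, move to (7,4). |black|=7
Step 15: on WHITE (7,4): turn R to S, flip to black, move to (8,4). |black|=8
Step 16: on WHITE (8,4): turn R to W, flip to black, move to (8,3). |black|=9
Step 17: on WHITE (8,3): turn R to N, flip to black, move to (7,3). |black|=10
Step 18: on WHITE (7,3): turn R to E, flip to black, move to (7,4). |black|=11
Step 19: on BLACK (7,4): turn L to N, flip to white, move to (6,4). |black|=10

Answer: 6 4 N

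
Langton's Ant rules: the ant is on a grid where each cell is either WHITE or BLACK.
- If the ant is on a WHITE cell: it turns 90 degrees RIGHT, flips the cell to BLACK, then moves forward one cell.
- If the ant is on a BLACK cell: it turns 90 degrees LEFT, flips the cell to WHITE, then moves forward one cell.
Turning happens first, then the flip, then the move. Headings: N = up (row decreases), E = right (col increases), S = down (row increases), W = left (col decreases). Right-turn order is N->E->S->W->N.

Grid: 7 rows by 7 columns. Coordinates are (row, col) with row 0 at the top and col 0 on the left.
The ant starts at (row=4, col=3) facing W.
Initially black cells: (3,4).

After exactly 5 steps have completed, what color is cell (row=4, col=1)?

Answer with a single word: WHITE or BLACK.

Answer: WHITE

Derivation:
Step 1: on WHITE (4,3): turn R to N, flip to black, move to (3,3). |black|=2
Step 2: on WHITE (3,3): turn R to E, flip to black, move to (3,4). |black|=3
Step 3: on BLACK (3,4): turn L to N, flip to white, move to (2,4). |black|=2
Step 4: on WHITE (2,4): turn R to E, flip to black, move to (2,5). |black|=3
Step 5: on WHITE (2,5): turn R to S, flip to black, move to (3,5). |black|=4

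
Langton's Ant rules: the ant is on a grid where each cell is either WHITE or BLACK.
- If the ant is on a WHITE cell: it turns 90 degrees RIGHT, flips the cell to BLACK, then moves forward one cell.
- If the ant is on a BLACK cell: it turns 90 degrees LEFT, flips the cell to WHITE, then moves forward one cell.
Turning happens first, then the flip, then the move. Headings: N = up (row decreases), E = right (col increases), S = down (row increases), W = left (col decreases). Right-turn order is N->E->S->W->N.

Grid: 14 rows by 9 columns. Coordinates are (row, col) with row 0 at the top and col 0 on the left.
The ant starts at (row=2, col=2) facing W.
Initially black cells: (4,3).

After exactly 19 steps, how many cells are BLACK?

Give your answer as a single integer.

Answer: 12

Derivation:
Step 1: on WHITE (2,2): turn R to N, flip to black, move to (1,2). |black|=2
Step 2: on WHITE (1,2): turn R to E, flip to black, move to (1,3). |black|=3
Step 3: on WHITE (1,3): turn R to S, flip to black, move to (2,3). |black|=4
Step 4: on WHITE (2,3): turn R to W, flip to black, move to (2,2). |black|=5
Step 5: on BLACK (2,2): turn L to S, flip to white, move to (3,2). |black|=4
Step 6: on WHITE (3,2): turn R to W, flip to black, move to (3,1). |black|=5
Step 7: on WHITE (3,1): turn R to N, flip to black, move to (2,1). |black|=6
Step 8: on WHITE (2,1): turn R to E, flip to black, move to (2,2). |black|=7
Step 9: on WHITE (2,2): turn R to S, flip to black, move to (3,2). |black|=8
Step 10: on BLACK (3,2): turn L to E, flip to white, move to (3,3). |black|=7
Step 11: on WHITE (3,3): turn R to S, flip to black, move to (4,3). |black|=8
Step 12: on BLACK (4,3): turn L to E, flip to white, move to (4,4). |black|=7
Step 13: on WHITE (4,4): turn R to S, flip to black, move to (5,4). |black|=8
Step 14: on WHITE (5,4): turn R to W, flip to black, move to (5,3). |black|=9
Step 15: on WHITE (5,3): turn R to N, flip to black, move to (4,3). |black|=10
Step 16: on WHITE (4,3): turn R to E, flip to black, move to (4,4). |black|=11
Step 17: on BLACK (4,4): turn L to N, flip to white, move to (3,4). |black|=10
Step 18: on WHITE (3,4): turn R to E, flip to black, move to (3,5). |black|=11
Step 19: on WHITE (3,5): turn R to S, flip to black, move to (4,5). |black|=12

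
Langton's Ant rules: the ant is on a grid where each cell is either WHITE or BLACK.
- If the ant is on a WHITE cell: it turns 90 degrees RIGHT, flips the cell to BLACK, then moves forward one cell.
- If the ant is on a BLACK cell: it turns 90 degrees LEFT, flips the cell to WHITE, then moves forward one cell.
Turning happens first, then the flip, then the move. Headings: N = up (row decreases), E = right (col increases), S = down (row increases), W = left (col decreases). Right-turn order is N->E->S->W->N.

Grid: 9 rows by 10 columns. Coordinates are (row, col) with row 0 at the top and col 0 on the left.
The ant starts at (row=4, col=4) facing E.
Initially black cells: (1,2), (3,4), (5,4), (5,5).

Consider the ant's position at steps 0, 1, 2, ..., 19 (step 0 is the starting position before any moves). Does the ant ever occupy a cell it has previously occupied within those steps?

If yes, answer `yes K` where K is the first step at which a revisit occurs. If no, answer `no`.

Step 1: on WHITE (4,4): turn R to S, flip to black, move to (5,4). |black|=5 — new cell
Step 2: on BLACK (5,4): turn L to E, flip to white, move to (5,5). |black|=4 — new cell
Step 3: on BLACK (5,5): turn L to N, flip to white, move to (4,5). |black|=3 — new cell
Step 4: on WHITE (4,5): turn R to E, flip to black, move to (4,6). |black|=4 — new cell
Step 5: on WHITE (4,6): turn R to S, flip to black, move to (5,6). |black|=5 — new cell
Step 6: on WHITE (5,6): turn R to W, flip to black, move to (5,5). |black|=6 — REVISIT

Answer: yes 6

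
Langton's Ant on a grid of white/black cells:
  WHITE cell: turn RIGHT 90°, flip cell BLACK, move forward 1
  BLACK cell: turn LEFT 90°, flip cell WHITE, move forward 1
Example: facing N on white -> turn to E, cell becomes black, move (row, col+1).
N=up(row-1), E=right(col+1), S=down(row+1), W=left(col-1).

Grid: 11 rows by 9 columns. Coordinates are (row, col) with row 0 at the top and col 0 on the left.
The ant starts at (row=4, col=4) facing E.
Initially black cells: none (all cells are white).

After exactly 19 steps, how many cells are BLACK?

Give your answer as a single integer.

Answer: 7

Derivation:
Step 1: on WHITE (4,4): turn R to S, flip to black, move to (5,4). |black|=1
Step 2: on WHITE (5,4): turn R to W, flip to black, move to (5,3). |black|=2
Step 3: on WHITE (5,3): turn R to N, flip to black, move to (4,3). |black|=3
Step 4: on WHITE (4,3): turn R to E, flip to black, move to (4,4). |black|=4
Step 5: on BLACK (4,4): turn L to N, flip to white, move to (3,4). |black|=3
Step 6: on WHITE (3,4): turn R to E, flip to black, move to (3,5). |black|=4
Step 7: on WHITE (3,5): turn R to S, flip to black, move to (4,5). |black|=5
Step 8: on WHITE (4,5): turn R to W, flip to black, move to (4,4). |black|=6
Step 9: on WHITE (4,4): turn R to N, flip to black, move to (3,4). |black|=7
Step 10: on BLACK (3,4): turn L to W, flip to white, move to (3,3). |black|=6
Step 11: on WHITE (3,3): turn R to N, flip to black, move to (2,3). |black|=7
Step 12: on WHITE (2,3): turn R to E, flip to black, move to (2,4). |black|=8
Step 13: on WHITE (2,4): turn R to S, flip to black, move to (3,4). |black|=9
Step 14: on WHITE (3,4): turn R to W, flip to black, move to (3,3). |black|=10
Step 15: on BLACK (3,3): turn L to S, flip to white, move to (4,3). |black|=9
Step 16: on BLACK (4,3): turn L to E, flip to white, move to (4,4). |black|=8
Step 17: on BLACK (4,4): turn L to N, flip to white, move to (3,4). |black|=7
Step 18: on BLACK (3,4): turn L to W, flip to white, move to (3,3). |black|=6
Step 19: on WHITE (3,3): turn R to N, flip to black, move to (2,3). |black|=7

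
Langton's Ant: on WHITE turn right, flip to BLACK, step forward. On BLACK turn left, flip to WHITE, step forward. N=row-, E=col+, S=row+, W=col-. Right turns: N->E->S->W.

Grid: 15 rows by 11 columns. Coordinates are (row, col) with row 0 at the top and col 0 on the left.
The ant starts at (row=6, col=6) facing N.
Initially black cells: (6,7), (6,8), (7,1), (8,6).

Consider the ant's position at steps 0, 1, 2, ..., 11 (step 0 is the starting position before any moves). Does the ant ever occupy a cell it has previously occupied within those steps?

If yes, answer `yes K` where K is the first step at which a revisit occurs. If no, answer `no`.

Answer: yes 8

Derivation:
Step 1: on WHITE (6,6): turn R to E, flip to black, move to (6,7). |black|=5 — new cell
Step 2: on BLACK (6,7): turn L to N, flip to white, move to (5,7). |black|=4 — new cell
Step 3: on WHITE (5,7): turn R to E, flip to black, move to (5,8). |black|=5 — new cell
Step 4: on WHITE (5,8): turn R to S, flip to black, move to (6,8). |black|=6 — new cell
Step 5: on BLACK (6,8): turn L to E, flip to white, move to (6,9). |black|=5 — new cell
Step 6: on WHITE (6,9): turn R to S, flip to black, move to (7,9). |black|=6 — new cell
Step 7: on WHITE (7,9): turn R to W, flip to black, move to (7,8). |black|=7 — new cell
Step 8: on WHITE (7,8): turn R to N, flip to black, move to (6,8). |black|=8 — REVISIT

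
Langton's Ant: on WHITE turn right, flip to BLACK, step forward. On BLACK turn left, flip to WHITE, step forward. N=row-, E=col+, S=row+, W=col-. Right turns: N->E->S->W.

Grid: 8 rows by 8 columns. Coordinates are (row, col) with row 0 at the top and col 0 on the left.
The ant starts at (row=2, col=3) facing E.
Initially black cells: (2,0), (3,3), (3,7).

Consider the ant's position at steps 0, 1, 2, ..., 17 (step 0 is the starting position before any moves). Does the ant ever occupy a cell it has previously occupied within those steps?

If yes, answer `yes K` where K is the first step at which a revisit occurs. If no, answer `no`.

Answer: yes 5

Derivation:
Step 1: on WHITE (2,3): turn R to S, flip to black, move to (3,3). |black|=4 — new cell
Step 2: on BLACK (3,3): turn L to E, flip to white, move to (3,4). |black|=3 — new cell
Step 3: on WHITE (3,4): turn R to S, flip to black, move to (4,4). |black|=4 — new cell
Step 4: on WHITE (4,4): turn R to W, flip to black, move to (4,3). |black|=5 — new cell
Step 5: on WHITE (4,3): turn R to N, flip to black, move to (3,3). |black|=6 — REVISIT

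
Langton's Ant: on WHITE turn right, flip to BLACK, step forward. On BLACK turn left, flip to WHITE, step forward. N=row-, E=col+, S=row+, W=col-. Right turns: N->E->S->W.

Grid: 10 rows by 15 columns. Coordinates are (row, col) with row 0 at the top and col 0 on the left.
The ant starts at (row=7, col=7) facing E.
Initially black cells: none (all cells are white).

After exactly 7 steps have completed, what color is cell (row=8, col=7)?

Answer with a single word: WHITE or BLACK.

Step 1: on WHITE (7,7): turn R to S, flip to black, move to (8,7). |black|=1
Step 2: on WHITE (8,7): turn R to W, flip to black, move to (8,6). |black|=2
Step 3: on WHITE (8,6): turn R to N, flip to black, move to (7,6). |black|=3
Step 4: on WHITE (7,6): turn R to E, flip to black, move to (7,7). |black|=4
Step 5: on BLACK (7,7): turn L to N, flip to white, move to (6,7). |black|=3
Step 6: on WHITE (6,7): turn R to E, flip to black, move to (6,8). |black|=4
Step 7: on WHITE (6,8): turn R to S, flip to black, move to (7,8). |black|=5

Answer: BLACK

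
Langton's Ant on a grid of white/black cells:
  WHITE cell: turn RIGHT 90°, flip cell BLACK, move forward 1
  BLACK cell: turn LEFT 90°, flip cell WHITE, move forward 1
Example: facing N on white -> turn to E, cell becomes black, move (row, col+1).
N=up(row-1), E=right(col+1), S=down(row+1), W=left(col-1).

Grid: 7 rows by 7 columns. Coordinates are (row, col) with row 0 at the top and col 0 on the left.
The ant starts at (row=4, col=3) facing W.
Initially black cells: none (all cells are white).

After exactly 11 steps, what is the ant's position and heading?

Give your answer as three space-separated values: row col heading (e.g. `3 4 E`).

Answer: 6 4 S

Derivation:
Step 1: on WHITE (4,3): turn R to N, flip to black, move to (3,3). |black|=1
Step 2: on WHITE (3,3): turn R to E, flip to black, move to (3,4). |black|=2
Step 3: on WHITE (3,4): turn R to S, flip to black, move to (4,4). |black|=3
Step 4: on WHITE (4,4): turn R to W, flip to black, move to (4,3). |black|=4
Step 5: on BLACK (4,3): turn L to S, flip to white, move to (5,3). |black|=3
Step 6: on WHITE (5,3): turn R to W, flip to black, move to (5,2). |black|=4
Step 7: on WHITE (5,2): turn R to N, flip to black, move to (4,2). |black|=5
Step 8: on WHITE (4,2): turn R to E, flip to black, move to (4,3). |black|=6
Step 9: on WHITE (4,3): turn R to S, flip to black, move to (5,3). |black|=7
Step 10: on BLACK (5,3): turn L to E, flip to white, move to (5,4). |black|=6
Step 11: on WHITE (5,4): turn R to S, flip to black, move to (6,4). |black|=7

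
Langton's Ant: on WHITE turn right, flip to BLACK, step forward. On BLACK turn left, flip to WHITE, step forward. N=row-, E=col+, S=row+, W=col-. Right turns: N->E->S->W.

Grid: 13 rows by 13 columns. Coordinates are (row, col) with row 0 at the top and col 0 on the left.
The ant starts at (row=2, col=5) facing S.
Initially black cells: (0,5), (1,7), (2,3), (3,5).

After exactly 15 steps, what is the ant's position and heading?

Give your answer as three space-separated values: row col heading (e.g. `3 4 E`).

Step 1: on WHITE (2,5): turn R to W, flip to black, move to (2,4). |black|=5
Step 2: on WHITE (2,4): turn R to N, flip to black, move to (1,4). |black|=6
Step 3: on WHITE (1,4): turn R to E, flip to black, move to (1,5). |black|=7
Step 4: on WHITE (1,5): turn R to S, flip to black, move to (2,5). |black|=8
Step 5: on BLACK (2,5): turn L to E, flip to white, move to (2,6). |black|=7
Step 6: on WHITE (2,6): turn R to S, flip to black, move to (3,6). |black|=8
Step 7: on WHITE (3,6): turn R to W, flip to black, move to (3,5). |black|=9
Step 8: on BLACK (3,5): turn L to S, flip to white, move to (4,5). |black|=8
Step 9: on WHITE (4,5): turn R to W, flip to black, move to (4,4). |black|=9
Step 10: on WHITE (4,4): turn R to N, flip to black, move to (3,4). |black|=10
Step 11: on WHITE (3,4): turn R to E, flip to black, move to (3,5). |black|=11
Step 12: on WHITE (3,5): turn R to S, flip to black, move to (4,5). |black|=12
Step 13: on BLACK (4,5): turn L to E, flip to white, move to (4,6). |black|=11
Step 14: on WHITE (4,6): turn R to S, flip to black, move to (5,6). |black|=12
Step 15: on WHITE (5,6): turn R to W, flip to black, move to (5,5). |black|=13

Answer: 5 5 W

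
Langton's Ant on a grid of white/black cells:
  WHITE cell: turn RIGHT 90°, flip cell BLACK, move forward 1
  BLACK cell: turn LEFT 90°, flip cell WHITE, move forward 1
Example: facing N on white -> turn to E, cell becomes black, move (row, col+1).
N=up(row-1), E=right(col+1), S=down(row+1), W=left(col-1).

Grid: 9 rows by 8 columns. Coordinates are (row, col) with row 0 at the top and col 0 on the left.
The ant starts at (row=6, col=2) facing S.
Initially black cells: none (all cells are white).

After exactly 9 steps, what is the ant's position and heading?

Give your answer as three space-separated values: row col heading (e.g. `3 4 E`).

Step 1: on WHITE (6,2): turn R to W, flip to black, move to (6,1). |black|=1
Step 2: on WHITE (6,1): turn R to N, flip to black, move to (5,1). |black|=2
Step 3: on WHITE (5,1): turn R to E, flip to black, move to (5,2). |black|=3
Step 4: on WHITE (5,2): turn R to S, flip to black, move to (6,2). |black|=4
Step 5: on BLACK (6,2): turn L to E, flip to white, move to (6,3). |black|=3
Step 6: on WHITE (6,3): turn R to S, flip to black, move to (7,3). |black|=4
Step 7: on WHITE (7,3): turn R to W, flip to black, move to (7,2). |black|=5
Step 8: on WHITE (7,2): turn R to N, flip to black, move to (6,2). |black|=6
Step 9: on WHITE (6,2): turn R to E, flip to black, move to (6,3). |black|=7

Answer: 6 3 E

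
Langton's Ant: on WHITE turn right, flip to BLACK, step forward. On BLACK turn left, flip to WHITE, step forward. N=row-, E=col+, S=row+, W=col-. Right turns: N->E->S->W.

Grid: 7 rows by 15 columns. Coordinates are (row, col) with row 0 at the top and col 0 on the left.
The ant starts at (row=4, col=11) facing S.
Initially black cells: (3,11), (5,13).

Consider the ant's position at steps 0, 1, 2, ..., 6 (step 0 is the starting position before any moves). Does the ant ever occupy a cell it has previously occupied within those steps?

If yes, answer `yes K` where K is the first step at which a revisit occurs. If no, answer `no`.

Step 1: on WHITE (4,11): turn R to W, flip to black, move to (4,10). |black|=3 — new cell
Step 2: on WHITE (4,10): turn R to N, flip to black, move to (3,10). |black|=4 — new cell
Step 3: on WHITE (3,10): turn R to E, flip to black, move to (3,11). |black|=5 — new cell
Step 4: on BLACK (3,11): turn L to N, flip to white, move to (2,11). |black|=4 — new cell
Step 5: on WHITE (2,11): turn R to E, flip to black, move to (2,12). |black|=5 — new cell
Step 6: on WHITE (2,12): turn R to S, flip to black, move to (3,12). |black|=6 — new cell
No revisit within 6 steps.

Answer: no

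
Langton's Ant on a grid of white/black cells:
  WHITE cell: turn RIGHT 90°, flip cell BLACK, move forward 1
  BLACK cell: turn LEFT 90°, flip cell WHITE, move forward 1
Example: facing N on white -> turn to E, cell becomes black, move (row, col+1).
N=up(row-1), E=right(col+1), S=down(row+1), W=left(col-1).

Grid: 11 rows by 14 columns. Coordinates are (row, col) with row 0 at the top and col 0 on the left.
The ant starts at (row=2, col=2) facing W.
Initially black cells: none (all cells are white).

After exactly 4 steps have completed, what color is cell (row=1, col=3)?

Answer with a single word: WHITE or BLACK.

Answer: BLACK

Derivation:
Step 1: on WHITE (2,2): turn R to N, flip to black, move to (1,2). |black|=1
Step 2: on WHITE (1,2): turn R to E, flip to black, move to (1,3). |black|=2
Step 3: on WHITE (1,3): turn R to S, flip to black, move to (2,3). |black|=3
Step 4: on WHITE (2,3): turn R to W, flip to black, move to (2,2). |black|=4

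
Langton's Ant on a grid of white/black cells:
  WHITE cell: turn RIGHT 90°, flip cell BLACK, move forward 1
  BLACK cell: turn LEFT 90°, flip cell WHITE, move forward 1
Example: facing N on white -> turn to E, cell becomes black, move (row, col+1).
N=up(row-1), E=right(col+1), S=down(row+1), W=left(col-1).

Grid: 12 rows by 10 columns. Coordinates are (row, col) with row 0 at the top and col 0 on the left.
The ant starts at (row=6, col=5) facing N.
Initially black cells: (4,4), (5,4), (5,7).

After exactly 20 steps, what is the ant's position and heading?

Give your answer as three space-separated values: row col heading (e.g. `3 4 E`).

Step 1: on WHITE (6,5): turn R to E, flip to black, move to (6,6). |black|=4
Step 2: on WHITE (6,6): turn R to S, flip to black, move to (7,6). |black|=5
Step 3: on WHITE (7,6): turn R to W, flip to black, move to (7,5). |black|=6
Step 4: on WHITE (7,5): turn R to N, flip to black, move to (6,5). |black|=7
Step 5: on BLACK (6,5): turn L to W, flip to white, move to (6,4). |black|=6
Step 6: on WHITE (6,4): turn R to N, flip to black, move to (5,4). |black|=7
Step 7: on BLACK (5,4): turn L to W, flip to white, move to (5,3). |black|=6
Step 8: on WHITE (5,3): turn R to N, flip to black, move to (4,3). |black|=7
Step 9: on WHITE (4,3): turn R to E, flip to black, move to (4,4). |black|=8
Step 10: on BLACK (4,4): turn L to N, flip to white, move to (3,4). |black|=7
Step 11: on WHITE (3,4): turn R to E, flip to black, move to (3,5). |black|=8
Step 12: on WHITE (3,5): turn R to S, flip to black, move to (4,5). |black|=9
Step 13: on WHITE (4,5): turn R to W, flip to black, move to (4,4). |black|=10
Step 14: on WHITE (4,4): turn R to N, flip to black, move to (3,4). |black|=11
Step 15: on BLACK (3,4): turn L to W, flip to white, move to (3,3). |black|=10
Step 16: on WHITE (3,3): turn R to N, flip to black, move to (2,3). |black|=11
Step 17: on WHITE (2,3): turn R to E, flip to black, move to (2,4). |black|=12
Step 18: on WHITE (2,4): turn R to S, flip to black, move to (3,4). |black|=13
Step 19: on WHITE (3,4): turn R to W, flip to black, move to (3,3). |black|=14
Step 20: on BLACK (3,3): turn L to S, flip to white, move to (4,3). |black|=13

Answer: 4 3 S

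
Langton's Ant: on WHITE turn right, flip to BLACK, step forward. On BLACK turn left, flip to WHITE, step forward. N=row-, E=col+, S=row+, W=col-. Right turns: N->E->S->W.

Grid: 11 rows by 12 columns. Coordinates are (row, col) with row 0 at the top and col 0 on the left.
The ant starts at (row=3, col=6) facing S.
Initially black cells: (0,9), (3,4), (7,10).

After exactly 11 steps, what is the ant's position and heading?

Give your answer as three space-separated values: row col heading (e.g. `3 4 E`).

Step 1: on WHITE (3,6): turn R to W, flip to black, move to (3,5). |black|=4
Step 2: on WHITE (3,5): turn R to N, flip to black, move to (2,5). |black|=5
Step 3: on WHITE (2,5): turn R to E, flip to black, move to (2,6). |black|=6
Step 4: on WHITE (2,6): turn R to S, flip to black, move to (3,6). |black|=7
Step 5: on BLACK (3,6): turn L to E, flip to white, move to (3,7). |black|=6
Step 6: on WHITE (3,7): turn R to S, flip to black, move to (4,7). |black|=7
Step 7: on WHITE (4,7): turn R to W, flip to black, move to (4,6). |black|=8
Step 8: on WHITE (4,6): turn R to N, flip to black, move to (3,6). |black|=9
Step 9: on WHITE (3,6): turn R to E, flip to black, move to (3,7). |black|=10
Step 10: on BLACK (3,7): turn L to N, flip to white, move to (2,7). |black|=9
Step 11: on WHITE (2,7): turn R to E, flip to black, move to (2,8). |black|=10

Answer: 2 8 E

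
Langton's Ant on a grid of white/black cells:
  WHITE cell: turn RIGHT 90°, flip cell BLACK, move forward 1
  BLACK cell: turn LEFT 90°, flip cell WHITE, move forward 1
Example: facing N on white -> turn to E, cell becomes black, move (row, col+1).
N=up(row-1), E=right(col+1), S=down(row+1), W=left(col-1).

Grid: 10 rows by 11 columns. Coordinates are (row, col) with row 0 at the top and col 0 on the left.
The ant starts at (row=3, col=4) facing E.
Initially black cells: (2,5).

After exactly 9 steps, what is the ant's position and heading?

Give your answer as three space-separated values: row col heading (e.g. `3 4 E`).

Step 1: on WHITE (3,4): turn R to S, flip to black, move to (4,4). |black|=2
Step 2: on WHITE (4,4): turn R to W, flip to black, move to (4,3). |black|=3
Step 3: on WHITE (4,3): turn R to N, flip to black, move to (3,3). |black|=4
Step 4: on WHITE (3,3): turn R to E, flip to black, move to (3,4). |black|=5
Step 5: on BLACK (3,4): turn L to N, flip to white, move to (2,4). |black|=4
Step 6: on WHITE (2,4): turn R to E, flip to black, move to (2,5). |black|=5
Step 7: on BLACK (2,5): turn L to N, flip to white, move to (1,5). |black|=4
Step 8: on WHITE (1,5): turn R to E, flip to black, move to (1,6). |black|=5
Step 9: on WHITE (1,6): turn R to S, flip to black, move to (2,6). |black|=6

Answer: 2 6 S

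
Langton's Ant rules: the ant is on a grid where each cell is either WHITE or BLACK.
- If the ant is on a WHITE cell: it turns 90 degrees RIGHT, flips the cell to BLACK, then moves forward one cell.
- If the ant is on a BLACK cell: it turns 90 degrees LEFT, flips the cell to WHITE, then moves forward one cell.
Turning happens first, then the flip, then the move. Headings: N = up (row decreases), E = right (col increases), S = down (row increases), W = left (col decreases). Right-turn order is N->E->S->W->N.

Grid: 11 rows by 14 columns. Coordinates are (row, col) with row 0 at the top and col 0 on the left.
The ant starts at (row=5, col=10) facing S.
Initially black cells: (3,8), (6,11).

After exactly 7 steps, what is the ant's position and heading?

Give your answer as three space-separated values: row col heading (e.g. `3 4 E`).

Answer: 6 12 E

Derivation:
Step 1: on WHITE (5,10): turn R to W, flip to black, move to (5,9). |black|=3
Step 2: on WHITE (5,9): turn R to N, flip to black, move to (4,9). |black|=4
Step 3: on WHITE (4,9): turn R to E, flip to black, move to (4,10). |black|=5
Step 4: on WHITE (4,10): turn R to S, flip to black, move to (5,10). |black|=6
Step 5: on BLACK (5,10): turn L to E, flip to white, move to (5,11). |black|=5
Step 6: on WHITE (5,11): turn R to S, flip to black, move to (6,11). |black|=6
Step 7: on BLACK (6,11): turn L to E, flip to white, move to (6,12). |black|=5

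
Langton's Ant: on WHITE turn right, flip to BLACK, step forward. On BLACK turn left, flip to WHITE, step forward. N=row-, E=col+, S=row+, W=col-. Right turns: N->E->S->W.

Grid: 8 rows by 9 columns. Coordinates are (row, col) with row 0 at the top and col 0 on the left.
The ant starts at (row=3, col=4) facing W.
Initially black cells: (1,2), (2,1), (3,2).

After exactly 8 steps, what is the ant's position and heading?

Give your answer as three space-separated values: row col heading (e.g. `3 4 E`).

Step 1: on WHITE (3,4): turn R to N, flip to black, move to (2,4). |black|=4
Step 2: on WHITE (2,4): turn R to E, flip to black, move to (2,5). |black|=5
Step 3: on WHITE (2,5): turn R to S, flip to black, move to (3,5). |black|=6
Step 4: on WHITE (3,5): turn R to W, flip to black, move to (3,4). |black|=7
Step 5: on BLACK (3,4): turn L to S, flip to white, move to (4,4). |black|=6
Step 6: on WHITE (4,4): turn R to W, flip to black, move to (4,3). |black|=7
Step 7: on WHITE (4,3): turn R to N, flip to black, move to (3,3). |black|=8
Step 8: on WHITE (3,3): turn R to E, flip to black, move to (3,4). |black|=9

Answer: 3 4 E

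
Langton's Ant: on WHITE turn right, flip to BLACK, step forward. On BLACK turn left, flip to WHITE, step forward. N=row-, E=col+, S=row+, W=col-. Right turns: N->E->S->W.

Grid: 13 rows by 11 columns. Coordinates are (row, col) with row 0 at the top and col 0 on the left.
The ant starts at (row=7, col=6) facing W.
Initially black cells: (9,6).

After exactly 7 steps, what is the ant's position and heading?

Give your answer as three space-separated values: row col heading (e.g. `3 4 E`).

Answer: 7 5 N

Derivation:
Step 1: on WHITE (7,6): turn R to N, flip to black, move to (6,6). |black|=2
Step 2: on WHITE (6,6): turn R to E, flip to black, move to (6,7). |black|=3
Step 3: on WHITE (6,7): turn R to S, flip to black, move to (7,7). |black|=4
Step 4: on WHITE (7,7): turn R to W, flip to black, move to (7,6). |black|=5
Step 5: on BLACK (7,6): turn L to S, flip to white, move to (8,6). |black|=4
Step 6: on WHITE (8,6): turn R to W, flip to black, move to (8,5). |black|=5
Step 7: on WHITE (8,5): turn R to N, flip to black, move to (7,5). |black|=6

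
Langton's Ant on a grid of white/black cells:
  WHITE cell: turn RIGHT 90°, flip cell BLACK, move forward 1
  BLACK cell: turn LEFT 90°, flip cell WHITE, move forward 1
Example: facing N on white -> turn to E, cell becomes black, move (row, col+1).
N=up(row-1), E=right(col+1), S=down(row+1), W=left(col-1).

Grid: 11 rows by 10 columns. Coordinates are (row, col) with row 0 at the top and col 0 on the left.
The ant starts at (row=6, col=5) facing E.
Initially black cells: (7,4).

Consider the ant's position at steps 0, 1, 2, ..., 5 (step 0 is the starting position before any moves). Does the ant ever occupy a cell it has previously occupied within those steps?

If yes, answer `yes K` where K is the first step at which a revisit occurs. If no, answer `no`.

Step 1: on WHITE (6,5): turn R to S, flip to black, move to (7,5). |black|=2 — new cell
Step 2: on WHITE (7,5): turn R to W, flip to black, move to (7,4). |black|=3 — new cell
Step 3: on BLACK (7,4): turn L to S, flip to white, move to (8,4). |black|=2 — new cell
Step 4: on WHITE (8,4): turn R to W, flip to black, move to (8,3). |black|=3 — new cell
Step 5: on WHITE (8,3): turn R to N, flip to black, move to (7,3). |black|=4 — new cell
No revisit within 5 steps.

Answer: no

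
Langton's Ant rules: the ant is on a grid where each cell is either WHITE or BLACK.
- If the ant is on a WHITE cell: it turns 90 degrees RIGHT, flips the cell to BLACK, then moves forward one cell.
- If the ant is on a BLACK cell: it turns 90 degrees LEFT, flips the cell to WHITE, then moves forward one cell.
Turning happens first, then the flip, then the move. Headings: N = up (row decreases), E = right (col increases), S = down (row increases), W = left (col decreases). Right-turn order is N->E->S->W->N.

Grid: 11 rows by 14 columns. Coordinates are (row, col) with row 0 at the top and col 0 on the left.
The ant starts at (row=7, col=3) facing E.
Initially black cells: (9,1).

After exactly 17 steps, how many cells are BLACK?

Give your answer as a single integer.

Answer: 8

Derivation:
Step 1: on WHITE (7,3): turn R to S, flip to black, move to (8,3). |black|=2
Step 2: on WHITE (8,3): turn R to W, flip to black, move to (8,2). |black|=3
Step 3: on WHITE (8,2): turn R to N, flip to black, move to (7,2). |black|=4
Step 4: on WHITE (7,2): turn R to E, flip to black, move to (7,3). |black|=5
Step 5: on BLACK (7,3): turn L to N, flip to white, move to (6,3). |black|=4
Step 6: on WHITE (6,3): turn R to E, flip to black, move to (6,4). |black|=5
Step 7: on WHITE (6,4): turn R to S, flip to black, move to (7,4). |black|=6
Step 8: on WHITE (7,4): turn R to W, flip to black, move to (7,3). |black|=7
Step 9: on WHITE (7,3): turn R to N, flip to black, move to (6,3). |black|=8
Step 10: on BLACK (6,3): turn L to W, flip to white, move to (6,2). |black|=7
Step 11: on WHITE (6,2): turn R to N, flip to black, move to (5,2). |black|=8
Step 12: on WHITE (5,2): turn R to E, flip to black, move to (5,3). |black|=9
Step 13: on WHITE (5,3): turn R to S, flip to black, move to (6,3). |black|=10
Step 14: on WHITE (6,3): turn R to W, flip to black, move to (6,2). |black|=11
Step 15: on BLACK (6,2): turn L to S, flip to white, move to (7,2). |black|=10
Step 16: on BLACK (7,2): turn L to E, flip to white, move to (7,3). |black|=9
Step 17: on BLACK (7,3): turn L to N, flip to white, move to (6,3). |black|=8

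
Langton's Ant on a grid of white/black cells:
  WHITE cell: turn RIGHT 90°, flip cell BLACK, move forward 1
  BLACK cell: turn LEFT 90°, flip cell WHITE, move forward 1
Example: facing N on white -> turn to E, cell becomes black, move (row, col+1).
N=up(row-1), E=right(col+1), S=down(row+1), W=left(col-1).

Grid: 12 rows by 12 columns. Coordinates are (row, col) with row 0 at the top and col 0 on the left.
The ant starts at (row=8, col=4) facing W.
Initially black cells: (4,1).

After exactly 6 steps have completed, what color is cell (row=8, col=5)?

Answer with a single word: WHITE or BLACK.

Answer: BLACK

Derivation:
Step 1: on WHITE (8,4): turn R to N, flip to black, move to (7,4). |black|=2
Step 2: on WHITE (7,4): turn R to E, flip to black, move to (7,5). |black|=3
Step 3: on WHITE (7,5): turn R to S, flip to black, move to (8,5). |black|=4
Step 4: on WHITE (8,5): turn R to W, flip to black, move to (8,4). |black|=5
Step 5: on BLACK (8,4): turn L to S, flip to white, move to (9,4). |black|=4
Step 6: on WHITE (9,4): turn R to W, flip to black, move to (9,3). |black|=5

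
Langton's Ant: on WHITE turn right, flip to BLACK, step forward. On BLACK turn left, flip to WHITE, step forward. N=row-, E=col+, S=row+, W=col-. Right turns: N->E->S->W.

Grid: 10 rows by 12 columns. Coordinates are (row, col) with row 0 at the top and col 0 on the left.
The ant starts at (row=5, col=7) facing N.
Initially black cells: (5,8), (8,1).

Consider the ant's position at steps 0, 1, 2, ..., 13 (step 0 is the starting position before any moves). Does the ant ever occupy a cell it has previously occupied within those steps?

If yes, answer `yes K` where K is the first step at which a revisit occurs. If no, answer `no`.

Answer: yes 5

Derivation:
Step 1: on WHITE (5,7): turn R to E, flip to black, move to (5,8). |black|=3 — new cell
Step 2: on BLACK (5,8): turn L to N, flip to white, move to (4,8). |black|=2 — new cell
Step 3: on WHITE (4,8): turn R to E, flip to black, move to (4,9). |black|=3 — new cell
Step 4: on WHITE (4,9): turn R to S, flip to black, move to (5,9). |black|=4 — new cell
Step 5: on WHITE (5,9): turn R to W, flip to black, move to (5,8). |black|=5 — REVISIT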